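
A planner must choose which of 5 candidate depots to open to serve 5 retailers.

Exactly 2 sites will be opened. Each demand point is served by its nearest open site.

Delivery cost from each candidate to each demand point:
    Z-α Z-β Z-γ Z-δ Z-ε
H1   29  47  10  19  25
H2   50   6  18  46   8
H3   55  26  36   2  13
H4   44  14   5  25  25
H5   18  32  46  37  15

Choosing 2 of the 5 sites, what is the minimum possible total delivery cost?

Open {H1, H2}.
  Z-α→H1 29, Z-β→H2 6, Z-γ→H1 10, Z-δ→H1 19, Z-ε→H2 8  ⇒ total 72.
Compare {H4, H5}: total 77.
Compare {H3, H4}: total 78.
No size-2 selection does better; minimum is 72.

72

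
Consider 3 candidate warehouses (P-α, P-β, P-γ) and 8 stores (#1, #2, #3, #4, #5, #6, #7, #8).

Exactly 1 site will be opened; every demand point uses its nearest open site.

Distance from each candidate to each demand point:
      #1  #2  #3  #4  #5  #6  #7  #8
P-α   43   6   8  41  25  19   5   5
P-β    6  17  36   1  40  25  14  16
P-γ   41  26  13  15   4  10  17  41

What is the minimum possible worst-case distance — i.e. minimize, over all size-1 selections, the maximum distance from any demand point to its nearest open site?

40

Open {P-β}.
  Farthest demand point is #5 at distance 40 (to P-β); all others are ≤ 40.
With {P-γ} the worst case is 41.
With {P-α} the worst case is 43.
No size-1 selection achieves below 40.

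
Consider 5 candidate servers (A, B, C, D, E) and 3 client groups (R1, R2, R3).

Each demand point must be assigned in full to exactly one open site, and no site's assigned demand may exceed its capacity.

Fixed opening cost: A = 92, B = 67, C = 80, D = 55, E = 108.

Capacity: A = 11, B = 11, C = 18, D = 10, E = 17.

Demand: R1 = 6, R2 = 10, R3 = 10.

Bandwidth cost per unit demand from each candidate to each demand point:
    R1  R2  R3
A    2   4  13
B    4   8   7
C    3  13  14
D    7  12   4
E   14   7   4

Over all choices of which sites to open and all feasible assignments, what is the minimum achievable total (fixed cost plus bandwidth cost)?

318

Open {A, B, D}; cheapest assignment that respects the capacities:
  A (cap 11, load 10): R2 — cost 10×4 = 40
  B (cap 11, load 6): R1 — cost 6×4 = 24
  D (cap 10, load 10): R3 — cost 10×4 = 40
  Shipping 104, fixed 214 → total 318.
  Any other capacity-feasible assignment to {A, B, D} ships for at least 104.
Compare {C, D}: its best feasible assignment gives total 323.
Compare {A, C, D}: its best feasible assignment gives total 325.
Every other set of open sites that can feasibly serve all demand totals ≥ 323 even under its best assignment. Minimum: 318.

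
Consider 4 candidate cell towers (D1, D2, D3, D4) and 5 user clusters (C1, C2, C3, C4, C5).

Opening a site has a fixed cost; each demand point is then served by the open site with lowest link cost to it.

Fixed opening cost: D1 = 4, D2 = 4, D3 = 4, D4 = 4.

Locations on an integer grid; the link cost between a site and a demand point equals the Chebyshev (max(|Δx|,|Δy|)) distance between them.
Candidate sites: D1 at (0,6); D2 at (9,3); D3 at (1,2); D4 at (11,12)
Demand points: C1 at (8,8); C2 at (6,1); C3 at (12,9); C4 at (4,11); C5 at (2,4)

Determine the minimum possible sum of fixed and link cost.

Open {D1, D4}: assign each demand point to its cheapest open site.
  C1→D4 4, C2→D1 6, C3→D4 3, C4→D1 5, C5→D1 2
  link cost 20, fixed 8 → total 28.
Compare {D1, D2}: link cost 21 + fixed 8 = 29.
Compare {D3, D4}: link cost 21 + fixed 8 = 29.
Compare {D1, D2, D4}: link cost 17 + fixed 12 = 29.
All other subsets cost ≥ 29. Minimum total cost: 28.

28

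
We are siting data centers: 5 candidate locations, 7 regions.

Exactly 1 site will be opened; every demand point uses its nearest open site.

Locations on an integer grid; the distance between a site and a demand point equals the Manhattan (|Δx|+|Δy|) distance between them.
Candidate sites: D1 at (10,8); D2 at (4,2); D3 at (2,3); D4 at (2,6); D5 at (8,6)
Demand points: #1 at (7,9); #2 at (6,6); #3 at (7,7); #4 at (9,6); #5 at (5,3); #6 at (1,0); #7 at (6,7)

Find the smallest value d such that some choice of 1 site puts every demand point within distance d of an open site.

8

Open {D4}.
  Farthest demand point is #1 at distance 8 (to D4); all others are ≤ 8.
With {D2} the worst case is 10.
With {D3} the worst case is 11.
No size-1 selection achieves below 8.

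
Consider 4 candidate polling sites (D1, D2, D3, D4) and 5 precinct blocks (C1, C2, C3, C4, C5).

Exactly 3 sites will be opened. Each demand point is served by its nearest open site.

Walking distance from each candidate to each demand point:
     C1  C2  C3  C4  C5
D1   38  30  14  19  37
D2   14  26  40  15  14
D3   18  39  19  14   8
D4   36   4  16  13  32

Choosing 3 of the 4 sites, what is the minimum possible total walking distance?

55

Open {D2, D3, D4}.
  C1→D2 14, C2→D4 4, C3→D4 16, C4→D4 13, C5→D3 8  ⇒ total 55.
Compare {D1, D3, D4}: total 57.
Compare {D1, D2, D4}: total 59.
No size-3 selection does better; minimum is 55.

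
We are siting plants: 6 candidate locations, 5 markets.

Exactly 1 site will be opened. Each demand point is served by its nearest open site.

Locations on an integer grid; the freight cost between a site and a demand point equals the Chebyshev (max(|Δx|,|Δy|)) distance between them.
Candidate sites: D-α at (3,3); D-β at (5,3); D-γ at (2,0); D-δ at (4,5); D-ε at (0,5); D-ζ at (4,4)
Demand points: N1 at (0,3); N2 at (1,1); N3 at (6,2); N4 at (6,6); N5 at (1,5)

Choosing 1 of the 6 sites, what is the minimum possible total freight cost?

13

Open {D-α}.
  N1→D-α 3, N2→D-α 2, N3→D-α 3, N4→D-α 3, N5→D-α 2  ⇒ total 13.
Compare {D-ζ}: total 14.
Compare {D-δ}: total 16.
No size-1 selection does better; minimum is 13.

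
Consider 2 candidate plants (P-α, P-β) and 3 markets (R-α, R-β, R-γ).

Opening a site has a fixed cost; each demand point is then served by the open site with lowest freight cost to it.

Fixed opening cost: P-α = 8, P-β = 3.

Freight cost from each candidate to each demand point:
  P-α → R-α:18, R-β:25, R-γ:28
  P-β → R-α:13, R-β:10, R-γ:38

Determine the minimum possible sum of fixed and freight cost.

Open {P-α, P-β}: assign each demand point to its cheapest open site.
  R-α→P-β 13, R-β→P-β 10, R-γ→P-α 28
  freight cost 51, fixed 11 → total 62.
Compare {P-β}: freight cost 61 + fixed 3 = 64.
Compare {P-α}: freight cost 71 + fixed 8 = 79.

62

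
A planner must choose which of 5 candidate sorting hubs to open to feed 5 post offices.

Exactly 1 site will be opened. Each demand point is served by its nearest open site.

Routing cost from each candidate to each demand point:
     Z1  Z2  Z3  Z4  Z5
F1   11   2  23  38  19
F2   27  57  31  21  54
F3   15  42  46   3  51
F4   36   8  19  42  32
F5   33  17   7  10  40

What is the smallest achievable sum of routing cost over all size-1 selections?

Open {F1}.
  Z1→F1 11, Z2→F1 2, Z3→F1 23, Z4→F1 38, Z5→F1 19  ⇒ total 93.
Compare {F5}: total 107.
Compare {F4}: total 137.
No size-1 selection does better; minimum is 93.

93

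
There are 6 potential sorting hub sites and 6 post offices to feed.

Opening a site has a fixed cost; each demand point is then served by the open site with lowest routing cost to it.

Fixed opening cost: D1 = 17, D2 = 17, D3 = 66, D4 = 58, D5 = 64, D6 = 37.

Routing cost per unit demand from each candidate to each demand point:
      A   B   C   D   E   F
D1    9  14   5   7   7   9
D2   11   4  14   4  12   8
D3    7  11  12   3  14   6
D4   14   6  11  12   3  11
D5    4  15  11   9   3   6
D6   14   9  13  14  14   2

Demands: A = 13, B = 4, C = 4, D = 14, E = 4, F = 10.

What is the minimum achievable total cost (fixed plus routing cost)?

Open {D1, D2, D5, D6}: assign each demand point to its cheapest open site.
  A→D5 13×4=52, B→D2 4×4=16, C→D1 4×5=20, D→D2 14×4=56, E→D5 4×3=12, F→D6 10×2=20
  routing cost 176, fixed 135 → total 311.
Compare {D1, D2, D5}: routing cost 216 + fixed 98 = 314.
Compare {D2, D5, D6}: routing cost 200 + fixed 118 = 318.
Compare {D2, D5}: routing cost 240 + fixed 81 = 321.
All other subsets cost ≥ 314. Minimum total cost: 311.

311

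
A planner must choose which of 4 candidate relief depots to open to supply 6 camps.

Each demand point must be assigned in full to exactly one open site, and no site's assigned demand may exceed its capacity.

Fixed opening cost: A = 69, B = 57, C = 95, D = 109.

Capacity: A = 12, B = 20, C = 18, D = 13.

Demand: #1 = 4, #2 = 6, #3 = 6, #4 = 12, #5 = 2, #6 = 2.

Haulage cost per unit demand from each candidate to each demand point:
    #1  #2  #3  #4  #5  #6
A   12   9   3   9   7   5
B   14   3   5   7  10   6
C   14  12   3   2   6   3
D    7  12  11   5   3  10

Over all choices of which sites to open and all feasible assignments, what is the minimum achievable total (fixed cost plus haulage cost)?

298

Open {B, C}; cheapest assignment that respects the capacities:
  B (cap 20, load 16): #1, #2, #3 — cost 4×14 + 6×3 + 6×5 = 104
  C (cap 18, load 16): #4, #5, #6 — cost 12×2 + 2×6 + 2×3 = 42
  Shipping 146, fixed 152 → total 298.
  Any other capacity-feasible assignment to {B, C} ships for at least 146.
Compare {A, B}: its best feasible assignment gives total 320.
Compare {A, B, C}: its best feasible assignment gives total 347.
Every other set of open sites that can feasibly serve all demand totals ≥ 320 even under its best assignment. Minimum: 298.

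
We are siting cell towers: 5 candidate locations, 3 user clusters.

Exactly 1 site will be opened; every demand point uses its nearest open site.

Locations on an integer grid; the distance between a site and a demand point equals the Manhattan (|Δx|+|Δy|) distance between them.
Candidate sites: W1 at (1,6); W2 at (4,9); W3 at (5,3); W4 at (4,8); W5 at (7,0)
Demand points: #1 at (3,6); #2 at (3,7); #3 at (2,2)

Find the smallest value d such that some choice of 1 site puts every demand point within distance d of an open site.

Open {W1}.
  Farthest demand point is #3 at distance 5 (to W1); all others are ≤ 5.
With {W3} the worst case is 6.
With {W4} the worst case is 8.
No size-1 selection achieves below 5.

5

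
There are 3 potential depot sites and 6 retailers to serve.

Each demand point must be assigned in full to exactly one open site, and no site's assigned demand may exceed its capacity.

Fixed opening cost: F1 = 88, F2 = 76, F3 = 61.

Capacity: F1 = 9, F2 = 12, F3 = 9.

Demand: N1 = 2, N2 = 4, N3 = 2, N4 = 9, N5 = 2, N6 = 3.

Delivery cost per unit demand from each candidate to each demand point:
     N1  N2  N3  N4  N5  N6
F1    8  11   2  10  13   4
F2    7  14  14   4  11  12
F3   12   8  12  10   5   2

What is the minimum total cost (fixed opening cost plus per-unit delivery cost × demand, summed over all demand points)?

327

Open {F1, F2, F3}; cheapest assignment that respects the capacities:
  F1 (cap 9, load 2): N3 — cost 2×2 = 4
  F2 (cap 12, load 11): N1, N4 — cost 2×7 + 9×4 = 50
  F3 (cap 9, load 9): N2, N5, N6 — cost 4×8 + 2×5 + 3×2 = 48
  Shipping 102, fixed 225 → total 327.
  Any other capacity-feasible assignment to {F1, F2, F3} ships for at least 102.
Total demand is 22 and no other set of sites has combined capacity ≥ 22, so {F1, F2, F3} is the only feasible choice of open sites. Minimum: 327.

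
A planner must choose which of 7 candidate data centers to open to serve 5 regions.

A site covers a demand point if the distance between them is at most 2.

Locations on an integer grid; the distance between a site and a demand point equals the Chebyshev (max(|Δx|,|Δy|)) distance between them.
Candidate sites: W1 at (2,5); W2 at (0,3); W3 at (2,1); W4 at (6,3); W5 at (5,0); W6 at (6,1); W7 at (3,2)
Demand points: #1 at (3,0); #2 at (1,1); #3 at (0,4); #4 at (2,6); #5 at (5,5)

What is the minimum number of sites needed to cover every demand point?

3

Coverage sets (demand points within 2 of each site):
  W1: {#3, #4}
  W2: {#2, #3}
  W3: {#1, #2}
  W4: {#5}
  W5: {#1}
  W6: {}
  W7: {#1, #2}
No 2 sites suffice: every size-2 union leaves at least one demand point uncovered.
But {W1, W3, W4} covers everything, so the minimum is 3.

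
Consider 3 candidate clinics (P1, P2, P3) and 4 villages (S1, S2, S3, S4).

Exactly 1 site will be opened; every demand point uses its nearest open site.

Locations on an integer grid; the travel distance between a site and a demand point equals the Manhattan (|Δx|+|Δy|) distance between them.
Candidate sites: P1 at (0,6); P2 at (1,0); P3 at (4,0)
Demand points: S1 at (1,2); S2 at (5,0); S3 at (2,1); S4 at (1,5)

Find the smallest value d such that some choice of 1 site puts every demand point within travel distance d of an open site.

5

Open {P2}.
  Farthest demand point is S4 at travel distance 5 (to P2); all others are ≤ 5.
With {P3} the worst case is 8.
With {P1} the worst case is 11.
No size-1 selection achieves below 5.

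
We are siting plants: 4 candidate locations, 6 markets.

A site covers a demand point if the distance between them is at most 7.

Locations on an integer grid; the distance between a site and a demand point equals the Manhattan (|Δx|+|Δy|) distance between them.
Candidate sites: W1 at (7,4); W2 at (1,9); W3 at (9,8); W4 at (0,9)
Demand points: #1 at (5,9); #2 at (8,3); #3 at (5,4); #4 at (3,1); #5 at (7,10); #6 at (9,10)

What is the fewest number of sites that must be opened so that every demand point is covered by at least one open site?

Coverage sets (demand points within 7 of each site):
  W1: {#1, #2, #3, #4, #5}
  W2: {#1, #5}
  W3: {#1, #2, #5, #6}
  W4: {#1}
No single site covers all 6 demand points.
But {W1, W3} covers everything, so the minimum is 2.

2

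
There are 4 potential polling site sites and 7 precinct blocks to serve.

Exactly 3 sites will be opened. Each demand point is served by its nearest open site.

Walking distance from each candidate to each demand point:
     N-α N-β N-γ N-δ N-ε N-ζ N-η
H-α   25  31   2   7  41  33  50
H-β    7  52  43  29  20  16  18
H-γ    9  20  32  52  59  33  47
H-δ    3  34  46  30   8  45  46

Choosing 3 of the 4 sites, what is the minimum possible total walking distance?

85

Open {H-α, H-β, H-δ}.
  N-α→H-δ 3, N-β→H-α 31, N-γ→H-α 2, N-δ→H-α 7, N-ε→H-δ 8, N-ζ→H-β 16, N-η→H-β 18  ⇒ total 85.
Compare {H-α, H-β, H-γ}: total 90.
Compare {H-α, H-γ, H-δ}: total 119.
No size-3 selection does better; minimum is 85.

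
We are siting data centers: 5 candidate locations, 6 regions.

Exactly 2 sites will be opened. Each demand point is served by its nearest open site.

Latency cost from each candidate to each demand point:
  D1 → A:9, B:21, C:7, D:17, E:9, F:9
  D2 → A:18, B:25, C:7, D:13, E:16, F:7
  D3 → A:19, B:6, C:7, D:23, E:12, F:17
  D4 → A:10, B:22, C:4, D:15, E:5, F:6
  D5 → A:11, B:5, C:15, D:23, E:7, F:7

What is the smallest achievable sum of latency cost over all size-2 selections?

45

Open {D4, D5}.
  A→D4 10, B→D5 5, C→D4 4, D→D4 15, E→D4 5, F→D4 6  ⇒ total 45.
Compare {D3, D4}: total 46.
Compare {D2, D5}: total 50.
No size-2 selection does better; minimum is 45.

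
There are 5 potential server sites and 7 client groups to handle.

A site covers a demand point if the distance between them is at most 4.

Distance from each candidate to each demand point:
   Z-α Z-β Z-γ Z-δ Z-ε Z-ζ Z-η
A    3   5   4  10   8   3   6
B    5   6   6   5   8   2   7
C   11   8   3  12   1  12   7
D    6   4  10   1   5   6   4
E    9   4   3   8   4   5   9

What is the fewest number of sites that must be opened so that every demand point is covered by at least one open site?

Coverage sets (demand points within 4 of each site):
  A: {Z-α, Z-γ, Z-ζ}
  B: {Z-ζ}
  C: {Z-γ, Z-ε}
  D: {Z-β, Z-δ, Z-η}
  E: {Z-β, Z-γ, Z-ε}
No 2 sites suffice: every size-2 union leaves at least one demand point uncovered.
But {A, C, D} covers everything, so the minimum is 3.

3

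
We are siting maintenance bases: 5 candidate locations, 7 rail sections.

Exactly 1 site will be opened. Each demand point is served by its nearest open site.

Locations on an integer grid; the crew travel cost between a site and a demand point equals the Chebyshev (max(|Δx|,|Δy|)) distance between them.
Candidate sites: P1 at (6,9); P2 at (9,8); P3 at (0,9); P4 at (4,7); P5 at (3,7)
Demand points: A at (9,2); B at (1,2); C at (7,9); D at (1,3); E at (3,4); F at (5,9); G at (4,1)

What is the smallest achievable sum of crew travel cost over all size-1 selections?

28

Open {P4}.
  A→P4 5, B→P4 5, C→P4 3, D→P4 4, E→P4 3, F→P4 2, G→P4 6  ⇒ total 28.
Compare {P5}: total 30.
Compare {P1}: total 35.
No size-1 selection does better; minimum is 28.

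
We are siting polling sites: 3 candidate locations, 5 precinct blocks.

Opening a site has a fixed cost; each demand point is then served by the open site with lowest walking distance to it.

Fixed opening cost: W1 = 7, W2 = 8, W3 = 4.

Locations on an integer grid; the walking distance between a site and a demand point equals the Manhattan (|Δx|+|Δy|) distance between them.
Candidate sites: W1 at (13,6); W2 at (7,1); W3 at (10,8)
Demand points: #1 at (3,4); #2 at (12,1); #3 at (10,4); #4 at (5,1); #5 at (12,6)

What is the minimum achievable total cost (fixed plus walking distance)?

Open {W2, W3}: assign each demand point to its cheapest open site.
  #1→W2 7, #2→W2 5, #3→W3 4, #4→W2 2, #5→W3 4
  walking distance 22, fixed 12 → total 34.
Compare {W1, W2}: walking distance 20 + fixed 15 = 35.
Compare {W2}: walking distance 30 + fixed 8 = 38.
Compare {W1, W2, W3}: walking distance 19 + fixed 19 = 38.
All other subsets cost ≥ 35. Minimum total cost: 34.

34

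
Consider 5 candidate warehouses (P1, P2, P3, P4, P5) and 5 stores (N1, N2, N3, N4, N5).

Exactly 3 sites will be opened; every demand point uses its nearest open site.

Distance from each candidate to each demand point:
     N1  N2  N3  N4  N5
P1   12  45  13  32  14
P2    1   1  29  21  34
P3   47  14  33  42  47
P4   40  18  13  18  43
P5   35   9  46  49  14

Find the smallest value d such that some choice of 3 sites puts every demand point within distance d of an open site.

18

Open {P1, P2, P4}.
  Farthest demand point is N4 at distance 18 (to P4); all others are ≤ 18.
With {P1, P3, P4} the worst case is 18.
With {P1, P4, P5} the worst case is 18.
No size-3 selection achieves below 18.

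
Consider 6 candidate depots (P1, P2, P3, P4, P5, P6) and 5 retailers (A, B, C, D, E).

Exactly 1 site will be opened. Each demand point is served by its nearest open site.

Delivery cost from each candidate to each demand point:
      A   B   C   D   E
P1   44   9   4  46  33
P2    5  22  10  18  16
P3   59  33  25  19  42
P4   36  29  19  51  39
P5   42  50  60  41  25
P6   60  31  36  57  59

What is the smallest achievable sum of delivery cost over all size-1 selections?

71

Open {P2}.
  A→P2 5, B→P2 22, C→P2 10, D→P2 18, E→P2 16  ⇒ total 71.
Compare {P1}: total 136.
Compare {P4}: total 174.
No size-1 selection does better; minimum is 71.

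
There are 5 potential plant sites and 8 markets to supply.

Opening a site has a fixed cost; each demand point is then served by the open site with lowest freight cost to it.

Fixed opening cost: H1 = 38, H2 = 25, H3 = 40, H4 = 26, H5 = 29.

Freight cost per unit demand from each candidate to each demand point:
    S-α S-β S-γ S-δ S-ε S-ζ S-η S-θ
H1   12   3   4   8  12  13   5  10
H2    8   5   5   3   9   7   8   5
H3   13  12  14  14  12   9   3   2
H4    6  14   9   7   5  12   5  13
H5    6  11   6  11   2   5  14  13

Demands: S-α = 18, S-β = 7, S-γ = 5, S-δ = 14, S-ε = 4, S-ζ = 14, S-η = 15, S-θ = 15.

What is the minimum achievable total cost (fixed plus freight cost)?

457

Open {H2, H3, H5}: assign each demand point to its cheapest open site.
  S-α→H5 18×6=108, S-β→H2 7×5=35, S-γ→H2 5×5=25, S-δ→H2 14×3=42, S-ε→H5 4×2=8, S-ζ→H5 14×5=70, S-η→H3 15×3=45, S-θ→H3 15×2=30
  freight cost 363, fixed 94 → total 457.
Compare {H1, H2, H3, H5}: freight cost 344 + fixed 132 = 476.
Compare {H2, H3, H4, H5}: freight cost 363 + fixed 120 = 483.
Compare {H2, H3, H4}: freight cost 403 + fixed 91 = 494.
All other subsets cost ≥ 476. Minimum total cost: 457.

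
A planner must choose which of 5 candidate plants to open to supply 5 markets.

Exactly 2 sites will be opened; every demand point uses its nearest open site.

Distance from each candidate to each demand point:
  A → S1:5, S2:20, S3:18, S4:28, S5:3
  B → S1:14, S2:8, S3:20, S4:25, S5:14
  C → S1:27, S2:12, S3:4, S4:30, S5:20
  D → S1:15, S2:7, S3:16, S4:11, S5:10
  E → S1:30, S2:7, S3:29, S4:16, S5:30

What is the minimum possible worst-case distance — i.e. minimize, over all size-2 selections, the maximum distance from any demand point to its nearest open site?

Open {C, D}.
  Farthest demand point is S1 at distance 15 (to D); all others are ≤ 15.
With {A, D} the worst case is 16.
With {B, D} the worst case is 16.
No size-2 selection achieves below 15.

15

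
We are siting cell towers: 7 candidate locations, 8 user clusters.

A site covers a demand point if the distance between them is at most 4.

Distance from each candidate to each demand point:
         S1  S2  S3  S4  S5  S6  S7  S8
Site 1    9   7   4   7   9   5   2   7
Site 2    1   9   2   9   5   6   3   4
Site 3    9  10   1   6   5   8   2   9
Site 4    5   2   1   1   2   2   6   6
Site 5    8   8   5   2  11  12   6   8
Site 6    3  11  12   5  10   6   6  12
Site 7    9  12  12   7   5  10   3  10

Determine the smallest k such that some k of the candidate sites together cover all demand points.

Coverage sets (demand points within 4 of each site):
  Site 1: {S3, S7}
  Site 2: {S1, S3, S7, S8}
  Site 3: {S3, S7}
  Site 4: {S2, S3, S4, S5, S6}
  Site 5: {S4}
  Site 6: {S1}
  Site 7: {S7}
No single site covers all 8 demand points.
But {Site 2, Site 4} covers everything, so the minimum is 2.

2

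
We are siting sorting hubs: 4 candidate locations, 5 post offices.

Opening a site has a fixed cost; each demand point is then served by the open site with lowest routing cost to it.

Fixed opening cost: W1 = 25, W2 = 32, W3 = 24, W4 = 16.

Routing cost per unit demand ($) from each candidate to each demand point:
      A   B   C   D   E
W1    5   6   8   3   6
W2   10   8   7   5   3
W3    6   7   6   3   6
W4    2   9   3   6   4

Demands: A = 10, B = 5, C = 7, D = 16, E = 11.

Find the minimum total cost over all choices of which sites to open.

Open {W1, W4}: assign each demand point to its cheapest open site.
  A→W4 10×2=20, B→W1 5×6=30, C→W4 7×3=21, D→W1 16×3=48, E→W4 11×4=44
  routing cost 163, fixed 41 → total 204.
Compare {W3, W4}: routing cost 168 + fixed 40 = 208.
Compare {W1, W2, W4}: routing cost 152 + fixed 73 = 225.
Compare {W1, W3, W4}: routing cost 163 + fixed 65 = 228.
All other subsets cost ≥ 208. Minimum total cost: 204.

204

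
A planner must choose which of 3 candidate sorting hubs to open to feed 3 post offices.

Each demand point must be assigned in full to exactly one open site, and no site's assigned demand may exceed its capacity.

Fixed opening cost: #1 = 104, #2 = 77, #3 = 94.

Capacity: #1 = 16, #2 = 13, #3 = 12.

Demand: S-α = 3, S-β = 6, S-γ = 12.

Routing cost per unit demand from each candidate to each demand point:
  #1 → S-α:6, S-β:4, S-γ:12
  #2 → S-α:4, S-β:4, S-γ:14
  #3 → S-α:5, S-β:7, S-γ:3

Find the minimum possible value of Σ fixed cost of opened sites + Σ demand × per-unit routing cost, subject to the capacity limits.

Open {#2, #3}; cheapest assignment that respects the capacities:
  #2 (cap 13, load 9): S-α, S-β — cost 3×4 + 6×4 = 36
  #3 (cap 12, load 12): S-γ — cost 12×3 = 36
  Shipping 72, fixed 171 → total 243.
  Any other capacity-feasible assignment to {#2, #3} ships for at least 72.
Compare {#1, #3}: its best feasible assignment gives total 276.
Compare {#1, #2, #3}: its best feasible assignment gives total 347.
Every other set of open sites that can feasibly serve all demand totals ≥ 276 even under its best assignment. Minimum: 243.

243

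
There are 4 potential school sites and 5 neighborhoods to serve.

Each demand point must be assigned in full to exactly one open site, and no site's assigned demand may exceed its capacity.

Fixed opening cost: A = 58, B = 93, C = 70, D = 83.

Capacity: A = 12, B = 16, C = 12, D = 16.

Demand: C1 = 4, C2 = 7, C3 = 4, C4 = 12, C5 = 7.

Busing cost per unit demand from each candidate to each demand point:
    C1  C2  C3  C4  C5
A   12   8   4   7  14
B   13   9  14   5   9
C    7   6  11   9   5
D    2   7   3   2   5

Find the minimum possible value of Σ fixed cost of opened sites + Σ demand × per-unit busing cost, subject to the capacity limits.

Open {A, C, D}; cheapest assignment that respects the capacities:
  A (cap 12, load 11): C2, C3 — cost 7×8 + 4×4 = 72
  C (cap 12, load 7): C5 — cost 7×5 = 35
  D (cap 16, load 16): C1, C4 — cost 4×2 + 12×2 = 32
  Shipping 139, fixed 211 → total 350.
  Any other capacity-feasible assignment to {A, C, D} ships for at least 139.
Compare {A, B, D}: its best feasible assignment gives total 401.
Compare {B, C, D}: its best feasible assignment gives total 403.
Every other set of open sites that can feasibly serve all demand totals ≥ 401 even under its best assignment. Minimum: 350.

350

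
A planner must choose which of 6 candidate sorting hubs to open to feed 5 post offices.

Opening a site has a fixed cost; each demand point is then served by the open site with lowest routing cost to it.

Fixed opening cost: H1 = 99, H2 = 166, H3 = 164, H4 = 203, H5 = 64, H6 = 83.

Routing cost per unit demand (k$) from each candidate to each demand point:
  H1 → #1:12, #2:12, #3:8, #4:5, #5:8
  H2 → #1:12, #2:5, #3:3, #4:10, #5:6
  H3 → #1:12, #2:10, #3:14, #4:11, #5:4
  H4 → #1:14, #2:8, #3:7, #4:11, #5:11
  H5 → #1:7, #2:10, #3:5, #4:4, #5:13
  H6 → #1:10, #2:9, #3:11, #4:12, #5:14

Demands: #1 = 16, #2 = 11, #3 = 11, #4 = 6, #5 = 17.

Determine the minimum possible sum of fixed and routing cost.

Open {H2, H5}: assign each demand point to its cheapest open site.
  #1→H5 16×7=112, #2→H2 11×5=55, #3→H2 11×3=33, #4→H5 6×4=24, #5→H2 17×6=102
  routing cost 326, fixed 230 → total 556.
Compare {H5}: routing cost 522 + fixed 64 = 586.
Compare {H3, H5}: routing cost 369 + fixed 228 = 597.
Compare {H1, H5}: routing cost 437 + fixed 163 = 600.
All other subsets cost ≥ 586. Minimum total cost: 556.

556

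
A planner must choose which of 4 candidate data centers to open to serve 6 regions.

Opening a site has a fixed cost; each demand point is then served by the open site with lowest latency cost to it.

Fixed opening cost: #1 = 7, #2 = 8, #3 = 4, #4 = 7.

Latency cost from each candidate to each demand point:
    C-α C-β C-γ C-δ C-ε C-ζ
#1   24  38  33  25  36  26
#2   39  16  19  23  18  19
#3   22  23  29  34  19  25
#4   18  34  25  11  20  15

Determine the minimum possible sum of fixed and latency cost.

112

Open {#2, #4}: assign each demand point to its cheapest open site.
  C-α→#4 18, C-β→#2 16, C-γ→#2 19, C-δ→#4 11, C-ε→#2 18, C-ζ→#4 15
  latency cost 97, fixed 15 → total 112.
Compare {#2, #3, #4}: latency cost 97 + fixed 19 = 116.
Compare {#1, #2, #4}: latency cost 97 + fixed 22 = 119.
Compare {#3, #4}: latency cost 111 + fixed 11 = 122.
All other subsets cost ≥ 116. Minimum total cost: 112.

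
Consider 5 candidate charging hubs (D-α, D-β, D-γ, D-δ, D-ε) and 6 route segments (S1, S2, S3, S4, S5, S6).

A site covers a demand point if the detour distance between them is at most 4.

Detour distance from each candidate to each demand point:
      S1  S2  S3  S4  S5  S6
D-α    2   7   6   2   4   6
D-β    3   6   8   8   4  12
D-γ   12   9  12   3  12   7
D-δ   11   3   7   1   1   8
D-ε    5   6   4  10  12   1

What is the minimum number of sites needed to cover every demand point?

Coverage sets (demand points within 4 of each site):
  D-α: {S1, S4, S5}
  D-β: {S1, S5}
  D-γ: {S4}
  D-δ: {S2, S4, S5}
  D-ε: {S3, S6}
No 2 sites suffice: every size-2 union leaves at least one demand point uncovered.
But {D-α, D-δ, D-ε} covers everything, so the minimum is 3.

3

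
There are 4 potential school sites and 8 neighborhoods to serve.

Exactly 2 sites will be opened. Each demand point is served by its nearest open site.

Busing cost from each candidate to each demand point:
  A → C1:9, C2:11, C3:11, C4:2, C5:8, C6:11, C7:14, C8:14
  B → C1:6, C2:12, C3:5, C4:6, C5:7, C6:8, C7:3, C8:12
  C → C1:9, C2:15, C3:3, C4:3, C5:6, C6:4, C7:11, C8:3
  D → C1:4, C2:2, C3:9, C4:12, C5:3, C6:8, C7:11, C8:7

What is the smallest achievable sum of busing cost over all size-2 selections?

Open {C, D}.
  C1→D 4, C2→D 2, C3→C 3, C4→C 3, C5→D 3, C6→C 4, C7→C 11, C8→C 3  ⇒ total 33.
Compare {B, D}: total 38.
Compare {B, C}: total 40.
No size-2 selection does better; minimum is 33.

33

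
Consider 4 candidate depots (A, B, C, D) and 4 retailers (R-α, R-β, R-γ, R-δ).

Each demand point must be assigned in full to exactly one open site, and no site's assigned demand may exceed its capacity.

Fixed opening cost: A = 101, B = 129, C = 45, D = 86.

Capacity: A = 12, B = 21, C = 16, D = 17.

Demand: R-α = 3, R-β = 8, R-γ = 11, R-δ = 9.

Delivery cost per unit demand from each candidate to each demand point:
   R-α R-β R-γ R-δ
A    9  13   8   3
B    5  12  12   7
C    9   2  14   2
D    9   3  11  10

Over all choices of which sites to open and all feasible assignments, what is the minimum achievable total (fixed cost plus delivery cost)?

Open {A, C, D}; cheapest assignment that respects the capacities:
  A (cap 12, load 11): R-γ — cost 11×8 = 88
  C (cap 16, load 12): R-α, R-δ — cost 3×9 + 9×2 = 45
  D (cap 17, load 8): R-β — cost 8×3 = 24
  Shipping 157, fixed 232 → total 389.
  Any other capacity-feasible assignment to {A, C, D} ships for at least 157.
Compare {B, C}: its best feasible assignment gives total 412.
Compare {C, D}: its best feasible assignment gives total 426.
Every other set of open sites that can feasibly serve all demand totals ≥ 412 even under its best assignment. Minimum: 389.

389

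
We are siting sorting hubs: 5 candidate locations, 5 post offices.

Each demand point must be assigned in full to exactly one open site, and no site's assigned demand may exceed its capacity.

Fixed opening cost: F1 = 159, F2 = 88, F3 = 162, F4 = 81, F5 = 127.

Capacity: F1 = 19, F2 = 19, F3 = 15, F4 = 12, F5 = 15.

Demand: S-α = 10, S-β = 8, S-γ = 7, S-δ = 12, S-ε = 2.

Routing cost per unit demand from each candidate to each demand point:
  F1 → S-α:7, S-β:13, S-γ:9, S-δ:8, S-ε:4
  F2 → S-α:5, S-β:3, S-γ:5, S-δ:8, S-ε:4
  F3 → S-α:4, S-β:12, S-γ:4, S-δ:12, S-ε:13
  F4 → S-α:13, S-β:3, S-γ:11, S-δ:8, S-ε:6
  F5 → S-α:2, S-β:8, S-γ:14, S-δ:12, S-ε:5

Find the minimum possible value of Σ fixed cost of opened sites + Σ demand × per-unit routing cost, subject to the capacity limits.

479

Open {F2, F4, F5}; cheapest assignment that respects the capacities:
  F2 (cap 19, load 17): S-β, S-γ, S-ε — cost 8×3 + 7×5 + 2×4 = 67
  F4 (cap 12, load 12): S-δ — cost 12×8 = 96
  F5 (cap 15, load 10): S-α — cost 10×2 = 20
  Shipping 183, fixed 296 → total 479.
  Any other capacity-feasible assignment to {F2, F4, F5} ships for at least 183.
Compare {F2, F3, F4}: its best feasible assignment gives total 534.
Compare {F1, F2, F4}: its best feasible assignment gives total 541.
Every other set of open sites that can feasibly serve all demand totals ≥ 534 even under its best assignment. Minimum: 479.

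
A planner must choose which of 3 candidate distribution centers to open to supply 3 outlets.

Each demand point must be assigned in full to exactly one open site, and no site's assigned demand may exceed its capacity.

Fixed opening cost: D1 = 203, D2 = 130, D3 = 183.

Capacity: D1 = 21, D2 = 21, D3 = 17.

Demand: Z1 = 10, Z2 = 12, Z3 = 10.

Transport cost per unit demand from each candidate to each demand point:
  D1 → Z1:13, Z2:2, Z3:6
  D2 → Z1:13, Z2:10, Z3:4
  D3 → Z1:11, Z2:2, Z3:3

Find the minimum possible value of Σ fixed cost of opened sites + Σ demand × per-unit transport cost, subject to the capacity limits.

507

Open {D2, D3}; cheapest assignment that respects the capacities:
  D2 (cap 21, load 20): Z1, Z3 — cost 10×13 + 10×4 = 170
  D3 (cap 17, load 12): Z2 — cost 12×2 = 24
  Shipping 194, fixed 313 → total 507.
  Any other capacity-feasible assignment to {D2, D3} ships for at least 194.
Compare {D1, D2}: its best feasible assignment gives total 527.
Compare {D1, D3}: its best feasible assignment gives total 600.
Every other set of open sites that can feasibly serve all demand totals ≥ 527 even under its best assignment. Minimum: 507.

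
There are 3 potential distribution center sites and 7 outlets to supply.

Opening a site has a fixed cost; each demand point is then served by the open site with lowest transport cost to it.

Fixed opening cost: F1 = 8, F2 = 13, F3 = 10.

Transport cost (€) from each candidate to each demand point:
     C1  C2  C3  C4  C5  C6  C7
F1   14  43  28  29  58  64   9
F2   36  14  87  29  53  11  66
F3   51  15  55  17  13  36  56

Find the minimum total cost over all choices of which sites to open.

137

Open {F1, F2, F3}: assign each demand point to its cheapest open site.
  C1→F1 14, C2→F2 14, C3→F1 28, C4→F3 17, C5→F3 13, C6→F2 11, C7→F1 9
  transport cost 106, fixed 31 → total 137.
Compare {F1, F3}: transport cost 132 + fixed 18 = 150.
Compare {F1, F2}: transport cost 158 + fixed 21 = 179.
Compare {F2, F3}: transport cost 202 + fixed 23 = 225.
All other subsets cost ≥ 150. Minimum total cost: 137.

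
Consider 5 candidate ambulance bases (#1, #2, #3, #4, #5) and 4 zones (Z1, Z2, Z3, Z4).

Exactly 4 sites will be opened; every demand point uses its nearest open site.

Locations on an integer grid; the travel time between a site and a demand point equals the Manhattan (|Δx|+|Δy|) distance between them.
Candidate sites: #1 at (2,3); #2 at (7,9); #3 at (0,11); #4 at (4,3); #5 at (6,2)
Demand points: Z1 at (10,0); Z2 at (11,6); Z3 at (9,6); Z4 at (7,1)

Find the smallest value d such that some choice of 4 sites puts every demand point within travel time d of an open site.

Open {#1, #2, #3, #5}.
  Farthest demand point is Z2 at travel time 7 (to #2); all others are ≤ 7.
With {#1, #2, #4, #5} the worst case is 7.
With {#2, #3, #4, #5} the worst case is 7.
No size-4 selection achieves below 7.

7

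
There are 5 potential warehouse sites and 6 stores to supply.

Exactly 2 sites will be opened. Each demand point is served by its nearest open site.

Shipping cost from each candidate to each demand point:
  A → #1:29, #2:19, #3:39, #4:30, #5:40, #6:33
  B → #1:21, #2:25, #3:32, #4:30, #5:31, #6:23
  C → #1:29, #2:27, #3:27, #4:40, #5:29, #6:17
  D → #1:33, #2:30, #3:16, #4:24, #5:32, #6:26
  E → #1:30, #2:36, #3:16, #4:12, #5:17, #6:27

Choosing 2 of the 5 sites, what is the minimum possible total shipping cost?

Open {B, E}.
  #1→B 21, #2→B 25, #3→E 16, #4→E 12, #5→E 17, #6→B 23  ⇒ total 114.
Compare {C, E}: total 118.
Compare {A, E}: total 120.
No size-2 selection does better; minimum is 114.

114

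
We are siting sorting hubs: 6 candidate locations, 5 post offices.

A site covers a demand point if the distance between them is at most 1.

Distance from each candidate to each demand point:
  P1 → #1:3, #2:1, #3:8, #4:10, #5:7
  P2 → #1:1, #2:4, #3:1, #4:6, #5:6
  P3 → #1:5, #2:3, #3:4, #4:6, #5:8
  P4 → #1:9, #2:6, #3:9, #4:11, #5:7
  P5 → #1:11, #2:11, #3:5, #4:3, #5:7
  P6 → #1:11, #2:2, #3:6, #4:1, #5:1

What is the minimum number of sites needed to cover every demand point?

Coverage sets (demand points within 1 of each site):
  P1: {#2}
  P2: {#1, #3}
  P3: {}
  P4: {}
  P5: {}
  P6: {#4, #5}
No 2 sites suffice: every size-2 union leaves at least one demand point uncovered.
But {P1, P2, P6} covers everything, so the minimum is 3.

3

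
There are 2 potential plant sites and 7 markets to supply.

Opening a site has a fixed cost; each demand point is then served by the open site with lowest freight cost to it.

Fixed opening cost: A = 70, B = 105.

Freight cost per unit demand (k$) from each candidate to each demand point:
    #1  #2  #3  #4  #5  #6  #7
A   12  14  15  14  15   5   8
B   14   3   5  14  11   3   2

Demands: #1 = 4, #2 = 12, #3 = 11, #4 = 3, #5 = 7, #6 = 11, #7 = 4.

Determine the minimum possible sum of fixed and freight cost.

Open {B}: assign each demand point to its cheapest open site.
  #1→B 4×14=56, #2→B 12×3=36, #3→B 11×5=55, #4→B 3×14=42, #5→B 7×11=77, #6→B 11×3=33, #7→B 4×2=8
  freight cost 307, fixed 105 → total 412.
Compare {A, B}: freight cost 299 + fixed 175 = 474.
Compare {A}: freight cost 615 + fixed 70 = 685.

412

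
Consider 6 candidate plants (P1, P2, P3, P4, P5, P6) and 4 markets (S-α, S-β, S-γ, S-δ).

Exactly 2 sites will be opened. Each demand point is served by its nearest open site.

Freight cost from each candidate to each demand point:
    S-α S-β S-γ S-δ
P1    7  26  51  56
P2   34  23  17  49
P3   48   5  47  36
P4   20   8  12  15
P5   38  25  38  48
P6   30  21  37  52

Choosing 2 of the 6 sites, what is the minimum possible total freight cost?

42

Open {P1, P4}.
  S-α→P1 7, S-β→P4 8, S-γ→P4 12, S-δ→P4 15  ⇒ total 42.
Compare {P3, P4}: total 52.
Compare {P2, P4}: total 55.
No size-2 selection does better; minimum is 42.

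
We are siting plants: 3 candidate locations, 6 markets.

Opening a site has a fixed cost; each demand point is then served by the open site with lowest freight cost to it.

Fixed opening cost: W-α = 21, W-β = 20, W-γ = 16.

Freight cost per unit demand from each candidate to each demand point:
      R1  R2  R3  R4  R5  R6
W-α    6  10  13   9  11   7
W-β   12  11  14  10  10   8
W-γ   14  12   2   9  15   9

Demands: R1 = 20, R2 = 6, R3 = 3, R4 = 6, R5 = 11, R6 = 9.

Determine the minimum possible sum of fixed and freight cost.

461

Open {W-α, W-γ}: assign each demand point to its cheapest open site.
  R1→W-α 20×6=120, R2→W-α 6×10=60, R3→W-γ 3×2=6, R4→W-α 6×9=54, R5→W-α 11×11=121, R6→W-α 9×7=63
  freight cost 424, fixed 37 → total 461.
Compare {W-α, W-β, W-γ}: freight cost 413 + fixed 57 = 470.
Compare {W-α}: freight cost 457 + fixed 21 = 478.
Compare {W-α, W-β}: freight cost 446 + fixed 41 = 487.
All other subsets cost ≥ 470. Minimum total cost: 461.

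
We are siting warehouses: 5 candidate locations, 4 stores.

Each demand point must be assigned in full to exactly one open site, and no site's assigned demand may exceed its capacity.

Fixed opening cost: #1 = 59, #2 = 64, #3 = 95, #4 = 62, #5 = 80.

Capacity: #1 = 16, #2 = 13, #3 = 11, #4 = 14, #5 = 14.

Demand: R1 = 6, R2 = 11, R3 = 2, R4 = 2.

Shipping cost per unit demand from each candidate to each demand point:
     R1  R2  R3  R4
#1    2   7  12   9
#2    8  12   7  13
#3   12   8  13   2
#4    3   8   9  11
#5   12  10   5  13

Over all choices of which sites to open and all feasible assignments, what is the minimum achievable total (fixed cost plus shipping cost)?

252

Open {#1, #4}; cheapest assignment that respects the capacities:
  #1 (cap 16, load 13): R2, R4 — cost 11×7 + 2×9 = 95
  #4 (cap 14, load 8): R1, R3 — cost 6×3 + 2×9 = 36
  Shipping 131, fixed 121 → total 252.
  Any other capacity-feasible assignment to {#1, #4} ships for at least 131.
Compare {#1, #2}: its best feasible assignment gives total 280.
Compare {#1, #5}: its best feasible assignment gives total 289.
Every other set of open sites that can feasibly serve all demand totals ≥ 280 even under its best assignment. Minimum: 252.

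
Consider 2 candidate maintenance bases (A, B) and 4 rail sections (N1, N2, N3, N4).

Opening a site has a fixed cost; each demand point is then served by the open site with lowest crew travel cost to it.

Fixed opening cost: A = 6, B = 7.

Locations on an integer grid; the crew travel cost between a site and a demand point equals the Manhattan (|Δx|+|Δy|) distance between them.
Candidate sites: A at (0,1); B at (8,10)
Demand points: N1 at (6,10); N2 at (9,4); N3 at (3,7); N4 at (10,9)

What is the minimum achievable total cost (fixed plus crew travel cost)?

Open {B}: assign each demand point to its cheapest open site.
  N1→B 2, N2→B 7, N3→B 8, N4→B 3
  crew travel cost 20, fixed 7 → total 27.
Compare {A, B}: crew travel cost 20 + fixed 13 = 33.
Compare {A}: crew travel cost 54 + fixed 6 = 60.

27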